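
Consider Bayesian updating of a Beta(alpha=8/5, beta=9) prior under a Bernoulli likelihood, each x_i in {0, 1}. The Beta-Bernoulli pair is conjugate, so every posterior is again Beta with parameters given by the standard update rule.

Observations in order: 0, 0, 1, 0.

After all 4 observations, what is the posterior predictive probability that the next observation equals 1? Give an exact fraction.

13/73

obs 1: x=0 → posterior Beta(8/5, 10)
obs 2: x=0 → posterior Beta(8/5, 11)
obs 3: x=1 → posterior Beta(13/5, 11)
obs 4: x=0 → posterior Beta(13/5, 12)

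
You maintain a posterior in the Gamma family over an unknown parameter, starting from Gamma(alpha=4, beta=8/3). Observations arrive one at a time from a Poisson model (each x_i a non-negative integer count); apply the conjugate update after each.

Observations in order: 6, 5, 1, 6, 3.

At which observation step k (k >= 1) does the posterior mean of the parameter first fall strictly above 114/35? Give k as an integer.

k = 4

obs 1: x=6 → posterior Gamma(10, 11/3)
obs 2: x=5 → posterior Gamma(15, 14/3)
obs 3: x=1 → posterior Gamma(16, 17/3)
obs 4: x=6 → posterior Gamma(22, 20/3)
obs 5: x=3 → posterior Gamma(25, 23/3)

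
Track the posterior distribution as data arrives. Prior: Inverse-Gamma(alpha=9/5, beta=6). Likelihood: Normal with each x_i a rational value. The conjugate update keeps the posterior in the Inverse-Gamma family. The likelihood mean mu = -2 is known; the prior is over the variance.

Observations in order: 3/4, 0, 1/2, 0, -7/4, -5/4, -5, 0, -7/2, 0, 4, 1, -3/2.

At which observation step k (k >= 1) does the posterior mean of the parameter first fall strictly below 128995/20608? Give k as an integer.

k = 4

obs 1: x=3/4 → posterior Inverse-Gamma(23/10, 313/32)
obs 2: x=0 → posterior Inverse-Gamma(14/5, 377/32)
obs 3: x=1/2 → posterior Inverse-Gamma(33/10, 477/32)
obs 4: x=0 → posterior Inverse-Gamma(19/5, 541/32)
obs 5: x=-7/4 → posterior Inverse-Gamma(43/10, 271/16)
obs 6: x=-5/4 → posterior Inverse-Gamma(24/5, 551/32)
obs 7: x=-5 → posterior Inverse-Gamma(53/10, 695/32)
obs 8: x=0 → posterior Inverse-Gamma(29/5, 759/32)
obs 9: x=-7/2 → posterior Inverse-Gamma(63/10, 795/32)
obs 10: x=0 → posterior Inverse-Gamma(34/5, 859/32)
obs 11: x=4 → posterior Inverse-Gamma(73/10, 1435/32)
obs 12: x=1 → posterior Inverse-Gamma(39/5, 1579/32)
obs 13: x=-3/2 → posterior Inverse-Gamma(83/10, 1583/32)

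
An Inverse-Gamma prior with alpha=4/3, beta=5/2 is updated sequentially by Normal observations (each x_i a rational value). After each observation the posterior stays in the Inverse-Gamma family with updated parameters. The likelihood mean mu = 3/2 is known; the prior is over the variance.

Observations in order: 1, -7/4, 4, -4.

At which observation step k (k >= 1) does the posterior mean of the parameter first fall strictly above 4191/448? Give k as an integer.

obs 1: x=1 → posterior Inverse-Gamma(11/6, 21/8)
obs 2: x=-7/4 → posterior Inverse-Gamma(7/3, 253/32)
obs 3: x=4 → posterior Inverse-Gamma(17/6, 353/32)
obs 4: x=-4 → posterior Inverse-Gamma(10/3, 837/32)

k = 4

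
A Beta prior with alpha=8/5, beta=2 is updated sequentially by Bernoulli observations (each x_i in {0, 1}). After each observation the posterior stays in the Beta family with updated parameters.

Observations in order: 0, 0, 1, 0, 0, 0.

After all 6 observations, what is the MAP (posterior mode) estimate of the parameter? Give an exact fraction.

obs 1: x=0 → posterior Beta(8/5, 3)
obs 2: x=0 → posterior Beta(8/5, 4)
obs 3: x=1 → posterior Beta(13/5, 4)
obs 4: x=0 → posterior Beta(13/5, 5)
obs 5: x=0 → posterior Beta(13/5, 6)
obs 6: x=0 → posterior Beta(13/5, 7)

4/19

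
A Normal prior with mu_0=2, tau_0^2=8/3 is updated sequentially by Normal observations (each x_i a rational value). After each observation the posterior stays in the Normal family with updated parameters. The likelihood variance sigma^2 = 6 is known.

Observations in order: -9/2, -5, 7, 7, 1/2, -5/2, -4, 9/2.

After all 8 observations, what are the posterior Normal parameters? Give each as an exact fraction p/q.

obs 1: x=-9/2 → posterior Normal(0, 24/13)
obs 2: x=-5 → posterior Normal(-20/17, 24/17)
obs 3: x=7 → posterior Normal(8/21, 8/7)
obs 4: x=7 → posterior Normal(36/25, 24/25)
obs 5: x=1/2 → posterior Normal(38/29, 24/29)
obs 6: x=-5/2 → posterior Normal(28/33, 8/11)
obs 7: x=-4 → posterior Normal(12/37, 24/37)
obs 8: x=9/2 → posterior Normal(30/41, 24/41)

mu_0=30/41, tau_0^2=24/41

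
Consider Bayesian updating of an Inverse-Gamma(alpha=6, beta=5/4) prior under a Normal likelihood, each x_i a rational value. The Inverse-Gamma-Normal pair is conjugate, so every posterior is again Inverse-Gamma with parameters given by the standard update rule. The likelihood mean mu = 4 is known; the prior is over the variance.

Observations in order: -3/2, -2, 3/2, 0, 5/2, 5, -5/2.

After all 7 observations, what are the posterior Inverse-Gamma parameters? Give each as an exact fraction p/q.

alpha=19/2, beta=273/4

obs 1: x=-3/2 → posterior Inverse-Gamma(13/2, 131/8)
obs 2: x=-2 → posterior Inverse-Gamma(7, 275/8)
obs 3: x=3/2 → posterior Inverse-Gamma(15/2, 75/2)
obs 4: x=0 → posterior Inverse-Gamma(8, 91/2)
obs 5: x=5/2 → posterior Inverse-Gamma(17/2, 373/8)
obs 6: x=5 → posterior Inverse-Gamma(9, 377/8)
obs 7: x=-5/2 → posterior Inverse-Gamma(19/2, 273/4)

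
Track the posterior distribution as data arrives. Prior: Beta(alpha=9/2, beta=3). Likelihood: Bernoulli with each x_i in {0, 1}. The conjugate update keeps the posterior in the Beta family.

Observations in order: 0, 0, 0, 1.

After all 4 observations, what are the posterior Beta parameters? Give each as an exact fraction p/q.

obs 1: x=0 → posterior Beta(9/2, 4)
obs 2: x=0 → posterior Beta(9/2, 5)
obs 3: x=0 → posterior Beta(9/2, 6)
obs 4: x=1 → posterior Beta(11/2, 6)

alpha=11/2, beta=6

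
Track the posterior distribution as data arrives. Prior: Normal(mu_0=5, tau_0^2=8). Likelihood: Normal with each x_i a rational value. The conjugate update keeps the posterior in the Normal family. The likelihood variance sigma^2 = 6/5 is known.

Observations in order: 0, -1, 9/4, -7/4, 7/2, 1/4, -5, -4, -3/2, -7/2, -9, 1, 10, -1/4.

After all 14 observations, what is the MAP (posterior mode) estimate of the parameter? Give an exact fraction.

-165/283

obs 1: x=0 → posterior Normal(15/23, 24/23)
obs 2: x=-1 → posterior Normal(-5/43, 24/43)
obs 3: x=9/4 → posterior Normal(40/63, 8/21)
obs 4: x=-7/4 → posterior Normal(5/83, 24/83)
obs 5: x=7/2 → posterior Normal(75/103, 24/103)
obs 6: x=1/4 → posterior Normal(80/123, 8/41)
obs 7: x=-5 → posterior Normal(-20/143, 24/143)
obs 8: x=-4 → posterior Normal(-100/163, 24/163)
obs 9: x=-3/2 → posterior Normal(-130/183, 8/61)
obs 10: x=-7/2 → posterior Normal(-200/203, 24/203)
obs 11: x=-9 → posterior Normal(-380/223, 24/223)
obs 12: x=1 → posterior Normal(-40/27, 8/81)
obs 13: x=10 → posterior Normal(-160/263, 24/263)
obs 14: x=-1/4 → posterior Normal(-165/283, 24/283)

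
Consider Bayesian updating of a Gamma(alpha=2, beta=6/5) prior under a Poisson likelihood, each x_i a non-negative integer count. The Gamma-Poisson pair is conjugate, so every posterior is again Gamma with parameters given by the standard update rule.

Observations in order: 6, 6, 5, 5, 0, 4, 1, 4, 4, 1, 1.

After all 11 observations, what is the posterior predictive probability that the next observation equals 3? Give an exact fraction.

1414069619485709349797446872281881650535006658995388282729829628534469095625/6588481054356604141355226683295775982355203988556544312273724307511772708864

obs 1: x=6 → posterior Gamma(8, 11/5)
obs 2: x=6 → posterior Gamma(14, 16/5)
obs 3: x=5 → posterior Gamma(19, 21/5)
obs 4: x=5 → posterior Gamma(24, 26/5)
obs 5: x=0 → posterior Gamma(24, 31/5)
obs 6: x=4 → posterior Gamma(28, 36/5)
obs 7: x=1 → posterior Gamma(29, 41/5)
obs 8: x=4 → posterior Gamma(33, 46/5)
obs 9: x=4 → posterior Gamma(37, 51/5)
obs 10: x=1 → posterior Gamma(38, 56/5)
obs 11: x=1 → posterior Gamma(39, 61/5)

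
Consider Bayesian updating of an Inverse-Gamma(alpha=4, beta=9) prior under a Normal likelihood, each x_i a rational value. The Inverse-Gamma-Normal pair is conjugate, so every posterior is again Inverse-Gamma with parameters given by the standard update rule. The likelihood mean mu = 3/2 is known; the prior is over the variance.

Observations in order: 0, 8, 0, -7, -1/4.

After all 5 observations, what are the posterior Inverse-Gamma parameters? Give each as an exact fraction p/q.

obs 1: x=0 → posterior Inverse-Gamma(9/2, 81/8)
obs 2: x=8 → posterior Inverse-Gamma(5, 125/4)
obs 3: x=0 → posterior Inverse-Gamma(11/2, 259/8)
obs 4: x=-7 → posterior Inverse-Gamma(6, 137/2)
obs 5: x=-1/4 → posterior Inverse-Gamma(13/2, 2241/32)

alpha=13/2, beta=2241/32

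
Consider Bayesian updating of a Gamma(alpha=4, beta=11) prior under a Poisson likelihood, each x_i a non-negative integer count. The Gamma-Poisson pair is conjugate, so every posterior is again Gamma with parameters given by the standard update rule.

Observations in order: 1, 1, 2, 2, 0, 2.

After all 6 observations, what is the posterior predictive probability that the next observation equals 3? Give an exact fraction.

53018623587908251/1686660154119364608

obs 1: x=1 → posterior Gamma(5, 12)
obs 2: x=1 → posterior Gamma(6, 13)
obs 3: x=2 → posterior Gamma(8, 14)
obs 4: x=2 → posterior Gamma(10, 15)
obs 5: x=0 → posterior Gamma(10, 16)
obs 6: x=2 → posterior Gamma(12, 17)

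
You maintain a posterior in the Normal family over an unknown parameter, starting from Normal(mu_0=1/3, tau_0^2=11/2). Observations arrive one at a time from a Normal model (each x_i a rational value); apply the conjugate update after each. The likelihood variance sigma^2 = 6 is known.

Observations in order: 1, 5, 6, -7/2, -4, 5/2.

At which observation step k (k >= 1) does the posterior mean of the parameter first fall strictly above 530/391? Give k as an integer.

k = 2

obs 1: x=1 → posterior Normal(15/23, 66/23)
obs 2: x=5 → posterior Normal(35/17, 33/17)
obs 3: x=6 → posterior Normal(136/45, 22/15)
obs 4: x=-7/2 → posterior Normal(195/112, 33/28)
obs 5: x=-4 → posterior Normal(107/134, 66/67)
obs 6: x=5/2 → posterior Normal(27/26, 11/13)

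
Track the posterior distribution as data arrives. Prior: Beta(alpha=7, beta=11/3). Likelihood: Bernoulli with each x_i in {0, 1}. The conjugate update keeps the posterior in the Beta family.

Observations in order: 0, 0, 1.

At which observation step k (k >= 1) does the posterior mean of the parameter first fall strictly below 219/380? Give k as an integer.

obs 1: x=0 → posterior Beta(7, 14/3)
obs 2: x=0 → posterior Beta(7, 17/3)
obs 3: x=1 → posterior Beta(8, 17/3)

k = 2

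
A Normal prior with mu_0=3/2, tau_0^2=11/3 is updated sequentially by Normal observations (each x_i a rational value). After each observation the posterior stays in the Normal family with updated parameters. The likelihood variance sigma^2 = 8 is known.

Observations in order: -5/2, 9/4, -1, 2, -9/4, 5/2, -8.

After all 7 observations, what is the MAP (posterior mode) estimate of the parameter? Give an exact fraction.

-41/101

obs 1: x=-5/2 → posterior Normal(17/70, 88/35)
obs 2: x=9/4 → posterior Normal(133/184, 44/23)
obs 3: x=-1 → posterior Normal(89/228, 88/57)
obs 4: x=2 → posterior Normal(177/272, 22/17)
obs 5: x=-9/4 → posterior Normal(39/158, 88/79)
obs 6: x=5/2 → posterior Normal(47/90, 44/45)
obs 7: x=-8 → posterior Normal(-41/101, 88/101)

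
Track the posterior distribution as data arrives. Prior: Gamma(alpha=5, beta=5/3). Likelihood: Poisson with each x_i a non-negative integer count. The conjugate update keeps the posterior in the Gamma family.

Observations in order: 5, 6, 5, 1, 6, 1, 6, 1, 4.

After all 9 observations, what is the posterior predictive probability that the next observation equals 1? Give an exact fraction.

obs 1: x=5 → posterior Gamma(10, 8/3)
obs 2: x=6 → posterior Gamma(16, 11/3)
obs 3: x=5 → posterior Gamma(21, 14/3)
obs 4: x=1 → posterior Gamma(22, 17/3)
obs 5: x=6 → posterior Gamma(28, 20/3)
obs 6: x=1 → posterior Gamma(29, 23/3)
obs 7: x=6 → posterior Gamma(35, 26/3)
obs 8: x=1 → posterior Gamma(36, 29/3)
obs 9: x=4 → posterior Gamma(40, 32/3)

38566513062215766613007090216187902460532871850787028047233024/405340327473488249781349131577080761417164467275142669677734375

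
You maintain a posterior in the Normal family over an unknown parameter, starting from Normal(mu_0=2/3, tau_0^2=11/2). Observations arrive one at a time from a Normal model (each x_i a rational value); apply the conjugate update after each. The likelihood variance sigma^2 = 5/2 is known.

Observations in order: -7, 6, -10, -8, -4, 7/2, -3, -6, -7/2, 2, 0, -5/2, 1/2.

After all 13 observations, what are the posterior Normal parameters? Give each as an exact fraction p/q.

obs 1: x=-7 → posterior Normal(-221/48, 55/32)
obs 2: x=6 → posterior Normal(-23/81, 55/54)
obs 3: x=-10 → posterior Normal(-353/114, 55/76)
obs 4: x=-8 → posterior Normal(-617/147, 55/98)
obs 5: x=-4 → posterior Normal(-749/180, 11/24)
obs 6: x=7/2 → posterior Normal(-1267/426, 55/142)
obs 7: x=-3 → posterior Normal(-1465/492, 55/164)
obs 8: x=-6 → posterior Normal(-1861/558, 55/186)
obs 9: x=-7/2 → posterior Normal(-523/156, 55/208)
obs 10: x=2 → posterior Normal(-196/69, 11/46)
obs 11: x=0 → posterior Normal(-70/27, 55/252)
obs 12: x=-5/2 → posterior Normal(-2125/822, 55/274)
obs 13: x=1/2 → posterior Normal(-523/222, 55/296)

mu_0=-523/222, tau_0^2=55/296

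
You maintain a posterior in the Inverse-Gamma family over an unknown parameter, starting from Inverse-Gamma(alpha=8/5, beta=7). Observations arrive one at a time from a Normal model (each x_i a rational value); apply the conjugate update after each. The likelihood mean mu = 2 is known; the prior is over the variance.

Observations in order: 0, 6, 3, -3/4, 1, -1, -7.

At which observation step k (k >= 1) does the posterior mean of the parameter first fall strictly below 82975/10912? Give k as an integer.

k = 5

obs 1: x=0 → posterior Inverse-Gamma(21/10, 9)
obs 2: x=6 → posterior Inverse-Gamma(13/5, 17)
obs 3: x=3 → posterior Inverse-Gamma(31/10, 35/2)
obs 4: x=-3/4 → posterior Inverse-Gamma(18/5, 681/32)
obs 5: x=1 → posterior Inverse-Gamma(41/10, 697/32)
obs 6: x=-1 → posterior Inverse-Gamma(23/5, 841/32)
obs 7: x=-7 → posterior Inverse-Gamma(51/10, 2137/32)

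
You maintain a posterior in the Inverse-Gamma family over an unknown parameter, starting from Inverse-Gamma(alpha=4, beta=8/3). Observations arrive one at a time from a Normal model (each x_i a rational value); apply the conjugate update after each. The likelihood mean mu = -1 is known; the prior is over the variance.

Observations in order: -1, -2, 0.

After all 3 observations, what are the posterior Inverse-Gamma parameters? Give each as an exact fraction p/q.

obs 1: x=-1 → posterior Inverse-Gamma(9/2, 8/3)
obs 2: x=-2 → posterior Inverse-Gamma(5, 19/6)
obs 3: x=0 → posterior Inverse-Gamma(11/2, 11/3)

alpha=11/2, beta=11/3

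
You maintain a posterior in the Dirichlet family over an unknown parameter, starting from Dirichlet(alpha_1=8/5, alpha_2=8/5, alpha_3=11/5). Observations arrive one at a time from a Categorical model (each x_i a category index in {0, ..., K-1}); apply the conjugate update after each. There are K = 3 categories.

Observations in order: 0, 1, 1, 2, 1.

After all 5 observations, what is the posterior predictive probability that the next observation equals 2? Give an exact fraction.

obs 1: x=0 → posterior Dirichlet(13/5, 8/5, 11/5)
obs 2: x=1 → posterior Dirichlet(13/5, 13/5, 11/5)
obs 3: x=1 → posterior Dirichlet(13/5, 18/5, 11/5)
obs 4: x=2 → posterior Dirichlet(13/5, 18/5, 16/5)
obs 5: x=1 → posterior Dirichlet(13/5, 23/5, 16/5)

4/13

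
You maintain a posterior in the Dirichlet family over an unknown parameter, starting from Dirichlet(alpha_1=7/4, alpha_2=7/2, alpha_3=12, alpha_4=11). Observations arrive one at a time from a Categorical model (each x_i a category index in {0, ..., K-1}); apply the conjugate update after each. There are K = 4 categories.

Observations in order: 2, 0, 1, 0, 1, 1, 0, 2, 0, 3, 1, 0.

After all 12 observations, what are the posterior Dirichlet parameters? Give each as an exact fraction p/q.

obs 1: x=2 → posterior Dirichlet(7/4, 7/2, 13, 11)
obs 2: x=0 → posterior Dirichlet(11/4, 7/2, 13, 11)
obs 3: x=1 → posterior Dirichlet(11/4, 9/2, 13, 11)
obs 4: x=0 → posterior Dirichlet(15/4, 9/2, 13, 11)
obs 5: x=1 → posterior Dirichlet(15/4, 11/2, 13, 11)
obs 6: x=1 → posterior Dirichlet(15/4, 13/2, 13, 11)
obs 7: x=0 → posterior Dirichlet(19/4, 13/2, 13, 11)
obs 8: x=2 → posterior Dirichlet(19/4, 13/2, 14, 11)
obs 9: x=0 → posterior Dirichlet(23/4, 13/2, 14, 11)
obs 10: x=3 → posterior Dirichlet(23/4, 13/2, 14, 12)
obs 11: x=1 → posterior Dirichlet(23/4, 15/2, 14, 12)
obs 12: x=0 → posterior Dirichlet(27/4, 15/2, 14, 12)

alpha_1=27/4, alpha_2=15/2, alpha_3=14, alpha_4=12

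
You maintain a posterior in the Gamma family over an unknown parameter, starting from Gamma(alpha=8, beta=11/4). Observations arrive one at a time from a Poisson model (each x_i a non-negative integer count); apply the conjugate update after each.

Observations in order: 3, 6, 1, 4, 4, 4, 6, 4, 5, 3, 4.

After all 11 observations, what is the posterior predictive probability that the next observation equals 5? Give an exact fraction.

obs 1: x=3 → posterior Gamma(11, 15/4)
obs 2: x=6 → posterior Gamma(17, 19/4)
obs 3: x=1 → posterior Gamma(18, 23/4)
obs 4: x=4 → posterior Gamma(22, 27/4)
obs 5: x=4 → posterior Gamma(26, 31/4)
obs 6: x=4 → posterior Gamma(30, 35/4)
obs 7: x=6 → posterior Gamma(36, 39/4)
obs 8: x=4 → posterior Gamma(40, 43/4)
obs 9: x=5 → posterior Gamma(45, 47/4)
obs 10: x=3 → posterior Gamma(48, 51/4)
obs 11: x=4 → posterior Gamma(52, 55/4)

12336792321571978313655718773997408176128647661320211121450793143594637513160705566406250000000000000/86808982055568013678464435890088918256042203542741374505928865459303538714201798332879765400258417819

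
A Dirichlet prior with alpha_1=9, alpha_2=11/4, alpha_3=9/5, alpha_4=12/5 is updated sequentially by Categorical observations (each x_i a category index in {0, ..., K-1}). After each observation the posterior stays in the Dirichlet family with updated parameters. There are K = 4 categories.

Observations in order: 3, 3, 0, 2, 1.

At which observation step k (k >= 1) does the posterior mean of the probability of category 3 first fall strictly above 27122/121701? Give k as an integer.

obs 1: x=3 → posterior Dirichlet(9, 11/4, 9/5, 17/5)
obs 2: x=3 → posterior Dirichlet(9, 11/4, 9/5, 22/5)
obs 3: x=0 → posterior Dirichlet(10, 11/4, 9/5, 22/5)
obs 4: x=2 → posterior Dirichlet(10, 11/4, 14/5, 22/5)
obs 5: x=1 → posterior Dirichlet(10, 15/4, 14/5, 22/5)

k = 2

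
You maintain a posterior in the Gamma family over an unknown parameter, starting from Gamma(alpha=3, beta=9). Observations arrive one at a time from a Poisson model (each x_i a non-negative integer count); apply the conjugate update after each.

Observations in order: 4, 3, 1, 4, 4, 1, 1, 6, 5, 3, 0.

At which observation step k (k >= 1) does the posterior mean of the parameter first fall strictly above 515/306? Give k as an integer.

obs 1: x=4 → posterior Gamma(7, 10)
obs 2: x=3 → posterior Gamma(10, 11)
obs 3: x=1 → posterior Gamma(11, 12)
obs 4: x=4 → posterior Gamma(15, 13)
obs 5: x=4 → posterior Gamma(19, 14)
obs 6: x=1 → posterior Gamma(20, 15)
obs 7: x=1 → posterior Gamma(21, 16)
obs 8: x=6 → posterior Gamma(27, 17)
obs 9: x=5 → posterior Gamma(32, 18)
obs 10: x=3 → posterior Gamma(35, 19)
obs 11: x=0 → posterior Gamma(35, 20)

k = 9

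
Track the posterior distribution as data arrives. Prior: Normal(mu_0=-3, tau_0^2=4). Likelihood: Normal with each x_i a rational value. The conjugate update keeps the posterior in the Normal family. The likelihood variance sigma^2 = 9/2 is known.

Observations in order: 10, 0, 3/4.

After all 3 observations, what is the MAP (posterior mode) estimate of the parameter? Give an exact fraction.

obs 1: x=10 → posterior Normal(53/17, 36/17)
obs 2: x=0 → posterior Normal(53/25, 36/25)
obs 3: x=3/4 → posterior Normal(59/33, 12/11)

59/33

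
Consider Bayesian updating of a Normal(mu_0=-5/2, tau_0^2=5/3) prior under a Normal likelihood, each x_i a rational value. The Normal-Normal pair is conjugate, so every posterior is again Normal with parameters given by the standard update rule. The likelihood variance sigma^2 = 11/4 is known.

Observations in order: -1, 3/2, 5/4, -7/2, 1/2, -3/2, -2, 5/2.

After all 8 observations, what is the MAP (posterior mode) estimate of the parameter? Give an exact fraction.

-255/386

obs 1: x=-1 → posterior Normal(-205/106, 55/53)
obs 2: x=3/2 → posterior Normal(-145/146, 55/73)
obs 3: x=5/4 → posterior Normal(-95/186, 55/93)
obs 4: x=-7/2 → posterior Normal(-235/226, 55/113)
obs 5: x=1/2 → posterior Normal(-215/266, 55/133)
obs 6: x=-3/2 → posterior Normal(-275/306, 55/153)
obs 7: x=-2 → posterior Normal(-355/346, 55/173)
obs 8: x=5/2 → posterior Normal(-255/386, 55/193)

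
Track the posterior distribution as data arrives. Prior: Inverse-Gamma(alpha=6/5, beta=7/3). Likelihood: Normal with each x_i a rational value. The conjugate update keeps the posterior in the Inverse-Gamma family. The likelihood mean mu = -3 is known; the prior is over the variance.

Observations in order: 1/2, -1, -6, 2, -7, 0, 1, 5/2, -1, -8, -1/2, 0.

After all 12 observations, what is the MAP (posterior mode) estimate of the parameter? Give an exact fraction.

10225/984

obs 1: x=1/2 → posterior Inverse-Gamma(17/10, 203/24)
obs 2: x=-1 → posterior Inverse-Gamma(11/5, 251/24)
obs 3: x=-6 → posterior Inverse-Gamma(27/10, 359/24)
obs 4: x=2 → posterior Inverse-Gamma(16/5, 659/24)
obs 5: x=-7 → posterior Inverse-Gamma(37/10, 851/24)
obs 6: x=0 → posterior Inverse-Gamma(21/5, 959/24)
obs 7: x=1 → posterior Inverse-Gamma(47/10, 1151/24)
obs 8: x=5/2 → posterior Inverse-Gamma(26/5, 757/12)
obs 9: x=-1 → posterior Inverse-Gamma(57/10, 781/12)
obs 10: x=-8 → posterior Inverse-Gamma(31/5, 931/12)
obs 11: x=-1/2 → posterior Inverse-Gamma(67/10, 1937/24)
obs 12: x=0 → posterior Inverse-Gamma(36/5, 2045/24)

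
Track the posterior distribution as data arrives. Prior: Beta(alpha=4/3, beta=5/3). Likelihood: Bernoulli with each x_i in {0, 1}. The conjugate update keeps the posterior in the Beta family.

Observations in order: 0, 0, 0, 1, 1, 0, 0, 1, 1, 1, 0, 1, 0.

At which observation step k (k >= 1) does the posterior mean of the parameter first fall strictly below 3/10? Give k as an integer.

obs 1: x=0 → posterior Beta(4/3, 8/3)
obs 2: x=0 → posterior Beta(4/3, 11/3)
obs 3: x=0 → posterior Beta(4/3, 14/3)
obs 4: x=1 → posterior Beta(7/3, 14/3)
obs 5: x=1 → posterior Beta(10/3, 14/3)
obs 6: x=0 → posterior Beta(10/3, 17/3)
obs 7: x=0 → posterior Beta(10/3, 20/3)
obs 8: x=1 → posterior Beta(13/3, 20/3)
obs 9: x=1 → posterior Beta(16/3, 20/3)
obs 10: x=1 → posterior Beta(19/3, 20/3)
obs 11: x=0 → posterior Beta(19/3, 23/3)
obs 12: x=1 → posterior Beta(22/3, 23/3)
obs 13: x=0 → posterior Beta(22/3, 26/3)

k = 2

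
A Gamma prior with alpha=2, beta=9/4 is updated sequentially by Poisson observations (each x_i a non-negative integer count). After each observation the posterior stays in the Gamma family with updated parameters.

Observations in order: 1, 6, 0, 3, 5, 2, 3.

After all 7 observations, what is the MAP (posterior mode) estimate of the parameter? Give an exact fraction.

84/37

obs 1: x=1 → posterior Gamma(3, 13/4)
obs 2: x=6 → posterior Gamma(9, 17/4)
obs 3: x=0 → posterior Gamma(9, 21/4)
obs 4: x=3 → posterior Gamma(12, 25/4)
obs 5: x=5 → posterior Gamma(17, 29/4)
obs 6: x=2 → posterior Gamma(19, 33/4)
obs 7: x=3 → posterior Gamma(22, 37/4)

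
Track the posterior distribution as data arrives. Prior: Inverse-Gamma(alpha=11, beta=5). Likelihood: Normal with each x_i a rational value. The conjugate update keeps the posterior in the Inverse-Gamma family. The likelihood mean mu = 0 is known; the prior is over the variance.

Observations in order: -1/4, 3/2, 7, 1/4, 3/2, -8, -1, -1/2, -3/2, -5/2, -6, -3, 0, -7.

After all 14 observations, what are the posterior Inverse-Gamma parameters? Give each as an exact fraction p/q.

alpha=18, beta=1851/16

obs 1: x=-1/4 → posterior Inverse-Gamma(23/2, 161/32)
obs 2: x=3/2 → posterior Inverse-Gamma(12, 197/32)
obs 3: x=7 → posterior Inverse-Gamma(25/2, 981/32)
obs 4: x=1/4 → posterior Inverse-Gamma(13, 491/16)
obs 5: x=3/2 → posterior Inverse-Gamma(27/2, 509/16)
obs 6: x=-8 → posterior Inverse-Gamma(14, 1021/16)
obs 7: x=-1 → posterior Inverse-Gamma(29/2, 1029/16)
obs 8: x=-1/2 → posterior Inverse-Gamma(15, 1031/16)
obs 9: x=-3/2 → posterior Inverse-Gamma(31/2, 1049/16)
obs 10: x=-5/2 → posterior Inverse-Gamma(16, 1099/16)
obs 11: x=-6 → posterior Inverse-Gamma(33/2, 1387/16)
obs 12: x=-3 → posterior Inverse-Gamma(17, 1459/16)
obs 13: x=0 → posterior Inverse-Gamma(35/2, 1459/16)
obs 14: x=-7 → posterior Inverse-Gamma(18, 1851/16)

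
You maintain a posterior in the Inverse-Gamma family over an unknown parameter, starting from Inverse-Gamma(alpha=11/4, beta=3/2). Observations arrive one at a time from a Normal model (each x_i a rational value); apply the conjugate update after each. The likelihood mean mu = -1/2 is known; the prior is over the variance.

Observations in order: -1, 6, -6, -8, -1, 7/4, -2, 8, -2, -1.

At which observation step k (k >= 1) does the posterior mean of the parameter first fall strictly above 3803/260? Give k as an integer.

k = 4

obs 1: x=-1 → posterior Inverse-Gamma(13/4, 13/8)
obs 2: x=6 → posterior Inverse-Gamma(15/4, 91/4)
obs 3: x=-6 → posterior Inverse-Gamma(17/4, 303/8)
obs 4: x=-8 → posterior Inverse-Gamma(19/4, 66)
obs 5: x=-1 → posterior Inverse-Gamma(21/4, 529/8)
obs 6: x=7/4 → posterior Inverse-Gamma(23/4, 2197/32)
obs 7: x=-2 → posterior Inverse-Gamma(25/4, 2233/32)
obs 8: x=8 → posterior Inverse-Gamma(27/4, 3389/32)
obs 9: x=-2 → posterior Inverse-Gamma(29/4, 3425/32)
obs 10: x=-1 → posterior Inverse-Gamma(31/4, 3429/32)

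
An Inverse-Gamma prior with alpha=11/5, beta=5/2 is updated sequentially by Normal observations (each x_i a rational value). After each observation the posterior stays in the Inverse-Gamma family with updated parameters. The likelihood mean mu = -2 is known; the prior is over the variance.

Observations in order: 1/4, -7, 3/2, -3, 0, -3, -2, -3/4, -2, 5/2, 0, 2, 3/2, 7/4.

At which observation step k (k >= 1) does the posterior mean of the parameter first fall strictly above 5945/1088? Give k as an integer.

obs 1: x=1/4 → posterior Inverse-Gamma(27/10, 161/32)
obs 2: x=-7 → posterior Inverse-Gamma(16/5, 561/32)
obs 3: x=3/2 → posterior Inverse-Gamma(37/10, 757/32)
obs 4: x=-3 → posterior Inverse-Gamma(21/5, 773/32)
obs 5: x=0 → posterior Inverse-Gamma(47/10, 837/32)
obs 6: x=-3 → posterior Inverse-Gamma(26/5, 853/32)
obs 7: x=-2 → posterior Inverse-Gamma(57/10, 853/32)
obs 8: x=-3/4 → posterior Inverse-Gamma(31/5, 439/16)
obs 9: x=-2 → posterior Inverse-Gamma(67/10, 439/16)
obs 10: x=5/2 → posterior Inverse-Gamma(36/5, 601/16)
obs 11: x=0 → posterior Inverse-Gamma(77/10, 633/16)
obs 12: x=2 → posterior Inverse-Gamma(41/5, 761/16)
obs 13: x=3/2 → posterior Inverse-Gamma(87/10, 859/16)
obs 14: x=7/4 → posterior Inverse-Gamma(46/5, 1943/32)

k = 2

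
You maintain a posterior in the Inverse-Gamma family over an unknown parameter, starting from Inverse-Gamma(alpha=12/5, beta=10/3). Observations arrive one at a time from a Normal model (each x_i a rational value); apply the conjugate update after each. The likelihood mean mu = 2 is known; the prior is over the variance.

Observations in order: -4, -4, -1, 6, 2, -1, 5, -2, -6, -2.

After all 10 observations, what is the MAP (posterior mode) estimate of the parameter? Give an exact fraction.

3265/252

obs 1: x=-4 → posterior Inverse-Gamma(29/10, 64/3)
obs 2: x=-4 → posterior Inverse-Gamma(17/5, 118/3)
obs 3: x=-1 → posterior Inverse-Gamma(39/10, 263/6)
obs 4: x=6 → posterior Inverse-Gamma(22/5, 311/6)
obs 5: x=2 → posterior Inverse-Gamma(49/10, 311/6)
obs 6: x=-1 → posterior Inverse-Gamma(27/5, 169/3)
obs 7: x=5 → posterior Inverse-Gamma(59/10, 365/6)
obs 8: x=-2 → posterior Inverse-Gamma(32/5, 413/6)
obs 9: x=-6 → posterior Inverse-Gamma(69/10, 605/6)
obs 10: x=-2 → posterior Inverse-Gamma(37/5, 653/6)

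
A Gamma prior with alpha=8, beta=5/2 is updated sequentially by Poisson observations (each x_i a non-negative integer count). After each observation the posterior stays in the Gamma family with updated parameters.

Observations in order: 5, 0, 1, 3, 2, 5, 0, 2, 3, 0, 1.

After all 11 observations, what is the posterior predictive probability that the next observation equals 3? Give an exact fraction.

obs 1: x=5 → posterior Gamma(13, 7/2)
obs 2: x=0 → posterior Gamma(13, 9/2)
obs 3: x=1 → posterior Gamma(14, 11/2)
obs 4: x=3 → posterior Gamma(17, 13/2)
obs 5: x=2 → posterior Gamma(19, 15/2)
obs 6: x=5 → posterior Gamma(24, 17/2)
obs 7: x=0 → posterior Gamma(24, 19/2)
obs 8: x=2 → posterior Gamma(26, 21/2)
obs 9: x=3 → posterior Gamma(29, 23/2)
obs 10: x=0 → posterior Gamma(29, 25/2)
obs 11: x=1 → posterior Gamma(30, 27/2)

346325594381720429059370651985636540852844696320/1816075630094014572464024421543167816955354437789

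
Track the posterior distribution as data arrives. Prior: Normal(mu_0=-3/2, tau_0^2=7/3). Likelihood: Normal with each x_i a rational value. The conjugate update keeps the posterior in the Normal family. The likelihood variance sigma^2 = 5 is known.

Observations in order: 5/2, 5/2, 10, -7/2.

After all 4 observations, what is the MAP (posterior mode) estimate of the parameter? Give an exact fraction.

obs 1: x=5/2 → posterior Normal(-5/22, 35/22)
obs 2: x=5/2 → posterior Normal(25/58, 35/29)
obs 3: x=10 → posterior Normal(55/24, 35/36)
obs 4: x=-7/2 → posterior Normal(58/43, 35/43)

58/43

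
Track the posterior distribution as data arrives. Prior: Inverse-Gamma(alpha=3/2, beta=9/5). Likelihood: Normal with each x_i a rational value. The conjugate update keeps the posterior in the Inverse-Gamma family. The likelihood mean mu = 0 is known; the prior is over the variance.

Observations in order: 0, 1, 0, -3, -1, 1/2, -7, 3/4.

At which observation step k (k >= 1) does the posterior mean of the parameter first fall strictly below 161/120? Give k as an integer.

k = 3

obs 1: x=0 → posterior Inverse-Gamma(2, 9/5)
obs 2: x=1 → posterior Inverse-Gamma(5/2, 23/10)
obs 3: x=0 → posterior Inverse-Gamma(3, 23/10)
obs 4: x=-3 → posterior Inverse-Gamma(7/2, 34/5)
obs 5: x=-1 → posterior Inverse-Gamma(4, 73/10)
obs 6: x=1/2 → posterior Inverse-Gamma(9/2, 297/40)
obs 7: x=-7 → posterior Inverse-Gamma(5, 1277/40)
obs 8: x=3/4 → posterior Inverse-Gamma(11/2, 5153/160)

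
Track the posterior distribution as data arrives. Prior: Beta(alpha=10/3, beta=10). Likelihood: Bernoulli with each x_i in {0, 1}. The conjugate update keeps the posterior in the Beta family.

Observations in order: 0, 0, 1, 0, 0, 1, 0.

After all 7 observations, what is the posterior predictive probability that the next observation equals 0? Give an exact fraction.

45/61

obs 1: x=0 → posterior Beta(10/3, 11)
obs 2: x=0 → posterior Beta(10/3, 12)
obs 3: x=1 → posterior Beta(13/3, 12)
obs 4: x=0 → posterior Beta(13/3, 13)
obs 5: x=0 → posterior Beta(13/3, 14)
obs 6: x=1 → posterior Beta(16/3, 14)
obs 7: x=0 → posterior Beta(16/3, 15)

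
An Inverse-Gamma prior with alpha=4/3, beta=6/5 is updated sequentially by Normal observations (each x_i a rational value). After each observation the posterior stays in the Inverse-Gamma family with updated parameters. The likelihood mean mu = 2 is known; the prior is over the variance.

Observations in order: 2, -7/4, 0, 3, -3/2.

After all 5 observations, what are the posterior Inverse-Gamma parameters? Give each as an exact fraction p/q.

alpha=23/6, beta=2697/160

obs 1: x=2 → posterior Inverse-Gamma(11/6, 6/5)
obs 2: x=-7/4 → posterior Inverse-Gamma(7/3, 1317/160)
obs 3: x=0 → posterior Inverse-Gamma(17/6, 1637/160)
obs 4: x=3 → posterior Inverse-Gamma(10/3, 1717/160)
obs 5: x=-3/2 → posterior Inverse-Gamma(23/6, 2697/160)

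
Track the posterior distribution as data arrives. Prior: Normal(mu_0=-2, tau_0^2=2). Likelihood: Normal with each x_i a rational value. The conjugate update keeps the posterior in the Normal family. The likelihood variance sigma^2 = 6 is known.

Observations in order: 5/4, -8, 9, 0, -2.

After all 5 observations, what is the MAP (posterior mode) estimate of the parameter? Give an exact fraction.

obs 1: x=5/4 → posterior Normal(-19/16, 3/2)
obs 2: x=-8 → posterior Normal(-51/20, 6/5)
obs 3: x=9 → posterior Normal(-5/8, 1)
obs 4: x=0 → posterior Normal(-15/28, 6/7)
obs 5: x=-2 → posterior Normal(-23/32, 3/4)

-23/32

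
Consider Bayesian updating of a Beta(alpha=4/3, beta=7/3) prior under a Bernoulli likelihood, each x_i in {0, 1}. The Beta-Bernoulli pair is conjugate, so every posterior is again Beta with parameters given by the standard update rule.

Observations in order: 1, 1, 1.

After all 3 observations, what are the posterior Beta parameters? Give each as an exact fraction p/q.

obs 1: x=1 → posterior Beta(7/3, 7/3)
obs 2: x=1 → posterior Beta(10/3, 7/3)
obs 3: x=1 → posterior Beta(13/3, 7/3)

alpha=13/3, beta=7/3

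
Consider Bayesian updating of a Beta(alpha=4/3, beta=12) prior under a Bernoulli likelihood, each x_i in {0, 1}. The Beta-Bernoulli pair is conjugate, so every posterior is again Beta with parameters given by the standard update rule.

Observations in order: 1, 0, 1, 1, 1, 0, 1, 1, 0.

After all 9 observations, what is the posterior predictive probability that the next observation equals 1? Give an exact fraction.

obs 1: x=1 → posterior Beta(7/3, 12)
obs 2: x=0 → posterior Beta(7/3, 13)
obs 3: x=1 → posterior Beta(10/3, 13)
obs 4: x=1 → posterior Beta(13/3, 13)
obs 5: x=1 → posterior Beta(16/3, 13)
obs 6: x=0 → posterior Beta(16/3, 14)
obs 7: x=1 → posterior Beta(19/3, 14)
obs 8: x=1 → posterior Beta(22/3, 14)
obs 9: x=0 → posterior Beta(22/3, 15)

22/67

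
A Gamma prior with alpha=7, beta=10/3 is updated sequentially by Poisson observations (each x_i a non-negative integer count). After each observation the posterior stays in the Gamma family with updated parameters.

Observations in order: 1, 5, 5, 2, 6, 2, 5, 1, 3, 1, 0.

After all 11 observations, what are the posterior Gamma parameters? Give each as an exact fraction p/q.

obs 1: x=1 → posterior Gamma(8, 13/3)
obs 2: x=5 → posterior Gamma(13, 16/3)
obs 3: x=5 → posterior Gamma(18, 19/3)
obs 4: x=2 → posterior Gamma(20, 22/3)
obs 5: x=6 → posterior Gamma(26, 25/3)
obs 6: x=2 → posterior Gamma(28, 28/3)
obs 7: x=5 → posterior Gamma(33, 31/3)
obs 8: x=1 → posterior Gamma(34, 34/3)
obs 9: x=3 → posterior Gamma(37, 37/3)
obs 10: x=1 → posterior Gamma(38, 40/3)
obs 11: x=0 → posterior Gamma(38, 43/3)

alpha=38, beta=43/3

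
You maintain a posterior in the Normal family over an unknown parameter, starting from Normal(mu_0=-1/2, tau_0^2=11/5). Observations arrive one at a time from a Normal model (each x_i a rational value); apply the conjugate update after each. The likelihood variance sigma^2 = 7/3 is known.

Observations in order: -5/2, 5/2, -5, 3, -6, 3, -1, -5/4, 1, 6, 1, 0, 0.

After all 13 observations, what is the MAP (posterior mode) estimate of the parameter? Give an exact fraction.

1/64

obs 1: x=-5/2 → posterior Normal(-25/17, 77/68)
obs 2: x=5/2 → posterior Normal(-35/202, 77/101)
obs 3: x=-5 → posterior Normal(-365/268, 77/134)
obs 4: x=3 → posterior Normal(-1/2, 77/167)
obs 5: x=-6 → posterior Normal(-563/400, 77/200)
obs 6: x=3 → posterior Normal(-365/466, 77/233)
obs 7: x=-1 → posterior Normal(-431/532, 11/38)
obs 8: x=-5/4 → posterior Normal(-79/92, 77/299)
obs 9: x=1 → posterior Normal(-895/1328, 77/332)
obs 10: x=6 → posterior Normal(-103/1460, 77/365)
obs 11: x=1 → posterior Normal(29/1592, 77/398)
obs 12: x=0 → posterior Normal(29/1724, 77/431)
obs 13: x=0 → posterior Normal(1/64, 77/464)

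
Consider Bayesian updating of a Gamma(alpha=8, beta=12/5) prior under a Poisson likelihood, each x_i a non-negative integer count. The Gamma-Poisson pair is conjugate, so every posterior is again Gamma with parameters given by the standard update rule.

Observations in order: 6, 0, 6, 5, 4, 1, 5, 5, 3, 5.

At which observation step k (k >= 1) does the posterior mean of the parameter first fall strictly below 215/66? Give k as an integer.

k = 2

obs 1: x=6 → posterior Gamma(14, 17/5)
obs 2: x=0 → posterior Gamma(14, 22/5)
obs 3: x=6 → posterior Gamma(20, 27/5)
obs 4: x=5 → posterior Gamma(25, 32/5)
obs 5: x=4 → posterior Gamma(29, 37/5)
obs 6: x=1 → posterior Gamma(30, 42/5)
obs 7: x=5 → posterior Gamma(35, 47/5)
obs 8: x=5 → posterior Gamma(40, 52/5)
obs 9: x=3 → posterior Gamma(43, 57/5)
obs 10: x=5 → posterior Gamma(48, 62/5)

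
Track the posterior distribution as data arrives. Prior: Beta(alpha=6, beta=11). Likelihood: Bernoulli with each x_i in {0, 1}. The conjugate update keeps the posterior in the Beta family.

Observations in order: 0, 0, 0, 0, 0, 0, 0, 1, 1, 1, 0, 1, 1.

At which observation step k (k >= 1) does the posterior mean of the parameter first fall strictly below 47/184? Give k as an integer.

obs 1: x=0 → posterior Beta(6, 12)
obs 2: x=0 → posterior Beta(6, 13)
obs 3: x=0 → posterior Beta(6, 14)
obs 4: x=0 → posterior Beta(6, 15)
obs 5: x=0 → posterior Beta(6, 16)
obs 6: x=0 → posterior Beta(6, 17)
obs 7: x=0 → posterior Beta(6, 18)
obs 8: x=1 → posterior Beta(7, 18)
obs 9: x=1 → posterior Beta(8, 18)
obs 10: x=1 → posterior Beta(9, 18)
obs 11: x=0 → posterior Beta(9, 19)
obs 12: x=1 → posterior Beta(10, 19)
obs 13: x=1 → posterior Beta(11, 19)

k = 7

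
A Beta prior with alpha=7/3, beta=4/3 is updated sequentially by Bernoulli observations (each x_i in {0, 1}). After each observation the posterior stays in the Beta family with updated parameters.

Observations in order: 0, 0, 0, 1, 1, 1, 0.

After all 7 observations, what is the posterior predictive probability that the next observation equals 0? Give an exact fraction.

obs 1: x=0 → posterior Beta(7/3, 7/3)
obs 2: x=0 → posterior Beta(7/3, 10/3)
obs 3: x=0 → posterior Beta(7/3, 13/3)
obs 4: x=1 → posterior Beta(10/3, 13/3)
obs 5: x=1 → posterior Beta(13/3, 13/3)
obs 6: x=1 → posterior Beta(16/3, 13/3)
obs 7: x=0 → posterior Beta(16/3, 16/3)

1/2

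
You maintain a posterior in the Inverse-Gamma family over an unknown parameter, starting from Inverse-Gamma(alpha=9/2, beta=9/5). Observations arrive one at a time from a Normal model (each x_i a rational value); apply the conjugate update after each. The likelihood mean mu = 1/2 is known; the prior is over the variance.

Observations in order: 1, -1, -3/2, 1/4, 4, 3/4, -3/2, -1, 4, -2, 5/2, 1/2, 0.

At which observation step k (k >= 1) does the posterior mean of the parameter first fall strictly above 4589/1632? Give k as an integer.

k = 11

obs 1: x=1 → posterior Inverse-Gamma(5, 77/40)
obs 2: x=-1 → posterior Inverse-Gamma(11/2, 61/20)
obs 3: x=-3/2 → posterior Inverse-Gamma(6, 101/20)
obs 4: x=1/4 → posterior Inverse-Gamma(13/2, 813/160)
obs 5: x=4 → posterior Inverse-Gamma(7, 1793/160)
obs 6: x=3/4 → posterior Inverse-Gamma(15/2, 899/80)
obs 7: x=-3/2 → posterior Inverse-Gamma(8, 1059/80)
obs 8: x=-1 → posterior Inverse-Gamma(17/2, 1149/80)
obs 9: x=4 → posterior Inverse-Gamma(9, 1639/80)
obs 10: x=-2 → posterior Inverse-Gamma(19/2, 1889/80)
obs 11: x=5/2 → posterior Inverse-Gamma(10, 2049/80)
obs 12: x=1/2 → posterior Inverse-Gamma(21/2, 2049/80)
obs 13: x=0 → posterior Inverse-Gamma(11, 2059/80)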